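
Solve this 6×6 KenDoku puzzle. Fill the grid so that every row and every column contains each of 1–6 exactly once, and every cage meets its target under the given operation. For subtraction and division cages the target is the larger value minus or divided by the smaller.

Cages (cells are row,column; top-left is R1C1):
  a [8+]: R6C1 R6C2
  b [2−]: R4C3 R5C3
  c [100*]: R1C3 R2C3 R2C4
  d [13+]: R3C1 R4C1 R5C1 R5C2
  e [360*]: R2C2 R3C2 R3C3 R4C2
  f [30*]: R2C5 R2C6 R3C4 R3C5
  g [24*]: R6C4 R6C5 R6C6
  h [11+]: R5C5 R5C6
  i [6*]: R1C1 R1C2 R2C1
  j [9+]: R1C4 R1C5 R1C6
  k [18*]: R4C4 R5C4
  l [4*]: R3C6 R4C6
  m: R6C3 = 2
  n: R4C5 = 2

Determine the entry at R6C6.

6

Cage c needs product 100; hence R1C3 = 5.
Cage c has product 100, which forces R2C3 = 4.
Cage c has product 100, which forces R2C4 = 5.
Cage n is a single given cell, so R4C5 = 2.
Cage m is given; hence R6C3 = 2.
Cage f needs product 30, so R3C5 = 5.
Column 5 now contains 5, leaving R5C5 = 6.
Row 5 now contains 6, leaving R5C6 = 5.
Cage e has product 360, leaving R4C2 = 5.
Cage k needs two cells with product 18, leaving R4C4 = 6.
Row 5 now contains 6, leaving R5C4 = 3.
Column 2 already has 5, so R6C2 = 3.
Column 2 already has 3, which forces R2C2 = 6.
Cage b's pair has difference 2, so R4C3 = 3.
3 is placed in row 5, leaving R5C3 = 1.
Row 6 already has 3, leaving R6C1 = 5.
Cage g needs product 24; hence R6C6 = 6.
Cage e needs product 360, which forces R3C2 = 2.
Column 3 now contains 3, which forces R3C3 = 6.
Row 3 already has 2, which forces R3C4 = 1.
Row 3 now contains 1; hence R3C6 = 4.
Column 6 already has 4, leaving R4C6 = 1.
Column 2 now contains 2, leaving R5C2 = 4.
1 is placed in column 4; hence R6C4 = 4.
Row 6 already has 4, which forces R6C5 = 1.
Column 2 now contains 2, which forces R1C2 = 1.
Column 4 now contains 4, leaving R1C4 = 2.
The 3 cells of cage j must have sum 9, which forces R1C5 = 4.
The 3 cells of cage j must have sum 9, leaving R1C6 = 3.
Column 5 already has 1; hence R2C5 = 3.
The 4 cells of cage f must have product 30, so R2C6 = 2.
6 is placed in row 3, leaving R3C1 = 3.
1 is placed in row 4, leaving R4C1 = 4.
Row 5 already has 4; hence R5C1 = 2.
3 is placed in row 1, leaving R1C1 = 6.
Row 2 already has 2, which forces R2C1 = 1.
The full grid is 6 1 5 2 4 3 / 1 6 4 5 3 2 / 3 2 6 1 5 4 / 4 5 3 6 2 1 / 2 4 1 3 6 5 / 5 3 2 4 1 6.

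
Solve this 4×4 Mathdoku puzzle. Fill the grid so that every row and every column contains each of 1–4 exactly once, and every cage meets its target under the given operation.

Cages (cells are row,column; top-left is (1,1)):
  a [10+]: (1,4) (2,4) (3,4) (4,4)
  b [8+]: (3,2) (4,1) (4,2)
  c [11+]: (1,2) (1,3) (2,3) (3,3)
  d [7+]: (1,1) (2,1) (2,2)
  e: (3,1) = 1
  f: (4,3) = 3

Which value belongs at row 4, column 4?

E is a freebie, leaving (3,1) = 1.
Cage f is a single given cell, which forces (4,3) = 3.
Cage c needs sum 11, which forces (1,2) = 4.
Column 2 already has 4, so (4,2) = 1.
Row 1 already has 4, which forces (1,1) = 2.
Row 1 now contains 2, so (1,3) = 1.
1 is placed in row 1, which forces (1,4) = 3.
Cage d needs sum 7, leaving (2,1) = 3.
1 is placed in column 2, which forces (2,2) = 2.
Row 2 now contains 2, so (2,3) = 4.
Row 2 now contains 4, so (2,4) = 1.
Cage b needs sum 8, so (3,2) = 3.
4 is placed in column 3, which forces (3,3) = 2.
Row 3 now contains 2, which forces (3,4) = 4.
Cage b has sum 8, so (4,1) = 4.
4 is placed in column 4, which forces (4,4) = 2.
Filled in: 2 4 1 3 / 3 2 4 1 / 1 3 2 4 / 4 1 3 2.

2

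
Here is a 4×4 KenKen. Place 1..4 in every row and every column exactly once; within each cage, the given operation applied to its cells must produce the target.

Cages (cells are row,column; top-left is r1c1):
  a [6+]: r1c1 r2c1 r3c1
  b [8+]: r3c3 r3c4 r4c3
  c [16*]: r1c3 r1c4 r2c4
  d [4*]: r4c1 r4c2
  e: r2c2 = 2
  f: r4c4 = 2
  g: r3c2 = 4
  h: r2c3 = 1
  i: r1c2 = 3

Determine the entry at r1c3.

Cage i is a single given cell, which forces r1c2 = 3.
E is a freebie, so r2c2 = 2.
Cage h is a single given cell; hence r2c3 = 1.
Row 2 already has 2, which forces r2c4 = 4.
G is a freebie, so r3c2 = 4.
Column 2 now contains 4, so r4c2 = 1.
Cage f is given, which forces r4c4 = 2.
Cage c needs product 16, which forces r1c3 = 4.
Column 4 now contains 4; hence r1c4 = 1.
Row 2 already has 1; hence r2c1 = 3.
Column 4 now contains 1, so r3c4 = 3.
1 is placed in row 4; hence r4c1 = 4.
4 is placed in column 3, leaving r4c3 = 3.
Row 1 now contains 1, so r1c1 = 2.
Cage a needs sum 6; hence r3c1 = 1.
Row 3 already has 3; hence r3c3 = 2.
Completed grid: 2 3 4 1 / 3 2 1 4 / 1 4 2 3 / 4 1 3 2.

4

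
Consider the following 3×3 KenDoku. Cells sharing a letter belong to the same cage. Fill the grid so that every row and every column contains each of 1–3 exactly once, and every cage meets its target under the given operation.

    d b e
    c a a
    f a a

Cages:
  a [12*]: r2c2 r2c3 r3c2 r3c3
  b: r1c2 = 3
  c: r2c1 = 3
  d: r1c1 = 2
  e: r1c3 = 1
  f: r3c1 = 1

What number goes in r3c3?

3

D is a freebie; hence r1c1 = 2.
Cage b is given, leaving r1c2 = 3.
E is a freebie; hence r1c3 = 1.
Cage c is given, leaving r2c1 = 3.
3 is placed in row 2, which forces r2c3 = 2.
Cage f is given, leaving r3c1 = 1.
Row 3 already has 1, which forces r3c2 = 2.
2 is placed in column 3, leaving r3c3 = 3.
Row 2 now contains 2; hence r2c2 = 1.
The full grid is 2 3 1 / 3 1 2 / 1 2 3.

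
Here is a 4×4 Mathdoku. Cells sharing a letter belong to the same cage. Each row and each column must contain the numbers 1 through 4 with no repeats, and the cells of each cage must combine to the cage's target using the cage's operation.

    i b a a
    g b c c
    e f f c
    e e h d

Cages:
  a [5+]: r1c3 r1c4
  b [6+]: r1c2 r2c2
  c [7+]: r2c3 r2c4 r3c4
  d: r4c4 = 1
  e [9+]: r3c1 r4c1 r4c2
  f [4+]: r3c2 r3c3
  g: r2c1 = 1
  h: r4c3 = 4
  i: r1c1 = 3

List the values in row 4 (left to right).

2 3 4 1

Cage i is a single given cell, leaving r1c1 = 3.
G is a freebie, leaving r2c1 = 1.
Cage h is a single given cell, which forces r4c3 = 4.
D is a freebie, leaving r4c4 = 1.
Cage a's pair has sum 5, leaving r1c3 = 1.
The two cells of cage a must have sum 5, leaving r1c4 = 4.
Cage c needs sum 7, which forces r2c3 = 2.
The 3 cells of cage c must have sum 7, which forces r2c4 = 3.
Cage e needs sum 9, which forces r3c1 = 4.
Column 3 already has 1, which forces r3c3 = 3.
Cage c has sum 7, which forces r3c4 = 2.
Row 4 now contains 4; hence r4c1 = 2.
Cage e needs sum 9, which forces r4c2 = 3.
Row 1 already has 4, which forces r1c2 = 2.
2 is placed in row 2, so r2c2 = 4.
Row 3 already has 3; hence r3c2 = 1.
Filled in: 3 2 1 4 / 1 4 2 3 / 4 1 3 2 / 2 3 4 1.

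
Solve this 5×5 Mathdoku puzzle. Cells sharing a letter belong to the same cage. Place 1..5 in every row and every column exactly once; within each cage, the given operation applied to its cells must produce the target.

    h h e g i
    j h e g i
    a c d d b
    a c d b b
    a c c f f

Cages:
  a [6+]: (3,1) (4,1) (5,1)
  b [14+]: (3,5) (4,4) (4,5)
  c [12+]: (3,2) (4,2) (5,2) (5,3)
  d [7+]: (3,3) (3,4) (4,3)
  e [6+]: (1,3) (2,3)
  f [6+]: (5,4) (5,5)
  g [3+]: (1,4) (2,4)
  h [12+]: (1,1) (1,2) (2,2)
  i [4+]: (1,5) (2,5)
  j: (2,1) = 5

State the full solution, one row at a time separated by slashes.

4 5 2 1 3 / 5 3 4 2 1 / 2 4 1 3 5 / 1 2 3 5 4 / 3 1 5 4 2

Cage j is given, leaving (2,1) = 5.
The 3 cells of cage b must have sum 14; hence (3,5) = 5.
Cage b has sum 14, which forces (4,4) = 5.
Cage b has sum 14, so (4,5) = 4.
Cage h needs sum 12, which forces (1,2) = 5.
Cage f needs two cells with sum 6, so (5,4) = 4.
Cage f's pair has sum 6; hence (5,5) = 2.
Cage c needs sum 12, which forces (3,2) = 4.
Cage c needs sum 12, leaving (4,2) = 2.
The 4 cells of cage c must have sum 12, leaving (5,2) = 1.
The 4 cells of cage c must have sum 12; hence (5,3) = 5.
The 3 cells of cage h must have sum 12, leaving (1,1) = 4.
4 is placed in row 1, leaving (1,3) = 2.
Row 1 now contains 2; hence (1,4) = 1.
1 is placed in row 1; hence (1,5) = 3.
Column 2 now contains 4, leaving (2,2) = 3.
Column 3 now contains 2, so (2,3) = 4.
Column 4 now contains 1, leaving (2,4) = 2.
3 is placed in column 5; hence (2,5) = 1.
Cage a has sum 6, which forces (3,1) = 2.
The 3 cells of cage d must have sum 7, so (3,3) = 1.
The 3 cells of cage d must have sum 7, so (3,4) = 3.
Cage a needs sum 6, leaving (4,1) = 1.
Cage d has sum 7, which forces (4,3) = 3.
Row 5 already has 1, leaving (5,1) = 3.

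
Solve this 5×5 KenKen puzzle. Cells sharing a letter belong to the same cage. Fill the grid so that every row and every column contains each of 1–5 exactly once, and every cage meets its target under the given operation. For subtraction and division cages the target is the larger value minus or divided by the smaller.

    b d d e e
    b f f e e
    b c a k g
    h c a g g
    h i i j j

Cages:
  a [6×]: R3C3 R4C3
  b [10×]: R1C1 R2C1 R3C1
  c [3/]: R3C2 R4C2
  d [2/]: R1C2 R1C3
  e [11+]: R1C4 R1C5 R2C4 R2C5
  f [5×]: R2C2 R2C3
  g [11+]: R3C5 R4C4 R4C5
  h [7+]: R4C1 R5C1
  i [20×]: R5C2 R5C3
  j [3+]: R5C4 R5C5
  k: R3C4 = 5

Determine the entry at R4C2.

Cage k is given; hence R3C4 = 5.
The only place for 4 in row 3 is R3C5.
In row 2, 4 can only go at R2C4, so R2C4 = 4.
Column 4 already has 4, which forces R4C4 = 2.
The 3 cells of cage g must have sum 11, which forces R4C5 = 5.
Column 4 already has 2, leaving R5C4 = 1.
Row 5 now contains 1, which forces R5C5 = 2.
Column 4 already has 1, so R1C4 = 3.
The 4 cells of cage e must have sum 11; hence R1C5 = 1.
Cage e has sum 11, leaving R2C5 = 3.
Cage a needs two cells with product 6, so R3C3 = 2.
2 is placed in row 4, leaving R4C3 = 3.
Cage d needs two cells with quotient 2; hence R1C2 = 2.
Column 3 already has 2, which forces R1C3 = 4.
Row 3 already has 2, leaving R3C1 = 1.
Cage c needs two cells with quotient 3, leaving R3C2 = 3.
Row 4 now contains 3, leaving R4C1 = 4.
Row 4 now contains 3, so R4C2 = 1.
Cage h's pair has sum 7; hence R5C1 = 3.
Column 3 already has 4, which forces R5C3 = 5.
Row 1 now contains 2, which forces R1C1 = 5.
Cage b has product 10, leaving R2C1 = 2.
Column 2 now contains 1, which forces R2C2 = 5.
5 is placed in column 3, which forces R2C3 = 1.
Row 5 already has 5, leaving R5C2 = 4.
The full grid is 5 2 4 3 1 / 2 5 1 4 3 / 1 3 2 5 4 / 4 1 3 2 5 / 3 4 5 1 2.

1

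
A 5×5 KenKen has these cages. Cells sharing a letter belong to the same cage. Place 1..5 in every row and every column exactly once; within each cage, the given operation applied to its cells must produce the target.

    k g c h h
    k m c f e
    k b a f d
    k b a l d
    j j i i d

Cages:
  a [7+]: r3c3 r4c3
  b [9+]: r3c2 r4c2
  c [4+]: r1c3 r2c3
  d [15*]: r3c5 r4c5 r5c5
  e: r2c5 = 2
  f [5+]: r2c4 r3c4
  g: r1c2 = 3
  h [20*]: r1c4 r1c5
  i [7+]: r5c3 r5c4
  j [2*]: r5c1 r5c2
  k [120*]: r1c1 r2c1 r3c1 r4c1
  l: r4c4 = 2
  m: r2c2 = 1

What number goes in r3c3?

Cage g is given, which forces r1c2 = 3.
3 is placed in row 1, which forces r1c3 = 1.
M is a freebie; hence r2c2 = 1.
Column 3 already has 1; hence r2c3 = 3.
Cage e is a single given cell; hence r2c5 = 2.
L is a freebie, leaving r4c4 = 2.
Column 2 now contains 1, which forces r5c2 = 2.
Row 2 now contains 2, which forces r2c4 = 4.
The two cells of cage a must have sum 7, which forces r3c3 = 2.
The two cells of cage f must have sum 5, which forces r3c4 = 1.
Cage a's pair has sum 7, leaving r4c3 = 5.
Row 5 now contains 2, leaving r5c1 = 1.
The two cells of cage i must have sum 7, leaving r5c3 = 4.
Cage i needs two cells with sum 7, so r5c4 = 3.
Row 5 already has 3, which forces r5c5 = 5.
The 4 cells of cage k must have product 120, so r1c1 = 2.
Column 4 now contains 4, which forces r1c4 = 5.
Column 5 already has 5, leaving r1c5 = 4.
Row 2 now contains 4; hence r2c1 = 5.
The two cells of cage b must have sum 9, which forces r3c2 = 5.
Column 5 already has 5, which forces r3c5 = 3.
5 is placed in row 4, leaving r4c2 = 4.
The 3 cells of cage d must have product 15; hence r4c5 = 1.
Row 3 now contains 3, which forces r3c1 = 4.
Row 4 now contains 4; hence r4c1 = 3.
The full grid is 2 3 1 5 4 / 5 1 3 4 2 / 4 5 2 1 3 / 3 4 5 2 1 / 1 2 4 3 5.

2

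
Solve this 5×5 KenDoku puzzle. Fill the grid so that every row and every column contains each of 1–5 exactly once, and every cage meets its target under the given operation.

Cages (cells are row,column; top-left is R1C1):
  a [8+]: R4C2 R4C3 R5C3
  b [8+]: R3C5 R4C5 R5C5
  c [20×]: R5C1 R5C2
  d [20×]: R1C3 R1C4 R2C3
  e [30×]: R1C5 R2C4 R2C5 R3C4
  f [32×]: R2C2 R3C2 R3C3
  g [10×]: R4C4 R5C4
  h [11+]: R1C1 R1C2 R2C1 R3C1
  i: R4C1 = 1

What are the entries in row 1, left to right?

3 1 5 4 2

Cage f needs product 32, leaving R2C2 = 4.
Cage f has product 32, leaving R3C2 = 2.
Cage f has product 32, so R3C3 = 4.
Cage i is a single given cell, which forces R4C1 = 1.
Column 2 already has 4, so R5C2 = 5.
Row 5 already has 5, leaving R5C4 = 2.
Cage h has sum 11, which forces R1C2 = 1.
1 is placed in row 1, so R1C3 = 5.
The 3 cells of cage d must have product 20, leaving R1C4 = 4.
Column 3 already has 5, which forces R2C3 = 1.
5 is placed in column 2, which forces R4C2 = 3.
Cage a needs sum 8, so R4C3 = 2.
Column 4 now contains 2, so R4C4 = 5.
2 is placed in row 4, which forces R4C5 = 4.
Row 5 already has 5, which forces R5C1 = 4.
The 3 cells of cage a must have sum 8, leaving R5C3 = 3.
Row 5 already has 3, so R5C5 = 1.
The 4 cells of cage e must have product 30, which forces R1C5 = 2.
5 is placed in column 4; hence R2C4 = 3.
The 4 cells of cage e must have product 30, leaving R2C5 = 5.
Cage e has product 30, so R3C4 = 1.
The 3 cells of cage b must have sum 8, leaving R3C5 = 3.
2 is placed in row 1; hence R1C1 = 3.
Row 2 already has 5, which forces R2C1 = 2.
3 is placed in row 3, so R3C1 = 5.
The full grid is 3 1 5 4 2 / 2 4 1 3 5 / 5 2 4 1 3 / 1 3 2 5 4 / 4 5 3 2 1.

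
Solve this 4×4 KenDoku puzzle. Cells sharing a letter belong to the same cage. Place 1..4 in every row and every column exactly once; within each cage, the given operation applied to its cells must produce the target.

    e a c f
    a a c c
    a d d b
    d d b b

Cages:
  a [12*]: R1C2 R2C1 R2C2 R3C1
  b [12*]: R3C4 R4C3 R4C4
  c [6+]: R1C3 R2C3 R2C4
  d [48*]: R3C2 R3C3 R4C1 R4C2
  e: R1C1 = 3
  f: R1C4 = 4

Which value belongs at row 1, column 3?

E is a freebie; hence R1C1 = 3.
Cage f is given; hence R1C4 = 4.
The 4 cells of cage a must have product 12, so R2C2 = 3.
The 3 cells of cage c must have sum 6, leaving R1C3 = 1.
The 3 cells of cage c must have sum 6; hence R2C3 = 4.
Cage c has sum 6; hence R2C4 = 1.
Cage d has product 48; hence R3C3 = 3.
Row 3 already has 3, so R3C4 = 2.
4 is placed in column 3, so R4C3 = 2.
Column 4 already has 1, leaving R4C4 = 3.
1 is placed in row 1, leaving R1C2 = 2.
Row 2 already has 1; hence R2C1 = 2.
The 4 cells of cage a must have product 12, so R3C1 = 1.
Row 3 already has 2; hence R3C2 = 4.
Row 4 now contains 2, leaving R4C1 = 4.
The 4 cells of cage d must have product 48, which forces R4C2 = 1.
Completed grid: 3 2 1 4 / 2 3 4 1 / 1 4 3 2 / 4 1 2 3.

1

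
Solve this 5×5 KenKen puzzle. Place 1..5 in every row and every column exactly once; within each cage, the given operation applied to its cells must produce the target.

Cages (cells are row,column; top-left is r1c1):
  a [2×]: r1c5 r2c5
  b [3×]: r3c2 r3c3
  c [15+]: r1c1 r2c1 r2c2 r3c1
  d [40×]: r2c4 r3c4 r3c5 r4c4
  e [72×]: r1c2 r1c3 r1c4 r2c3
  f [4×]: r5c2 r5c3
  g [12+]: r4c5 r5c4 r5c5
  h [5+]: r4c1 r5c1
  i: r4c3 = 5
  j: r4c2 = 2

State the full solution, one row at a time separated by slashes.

Cage e needs product 72, so r2c3 = 3.
3 is placed in column 3; hence r3c3 = 1.
J is a freebie; hence r4c2 = 2.
Cage i is given; hence r4c3 = 5.
1 is placed in column 3, so r5c3 = 4.
Column 3 now contains 4; hence r1c3 = 2.
Row 1 now contains 2, which forces r1c5 = 1.
Column 5 already has 1; hence r2c5 = 2.
Row 3 now contains 1, so r3c2 = 3.
Cage g needs sum 12, which forces r4c5 = 4.
Row 5 now contains 4, so r5c2 = 1.
3 is placed in column 2, leaving r1c2 = 4.
The 4 cells of cage e must have product 72, which forces r1c4 = 3.
Column 2 already has 4; hence r2c2 = 5.
The 4 cells of cage d must have product 40, which forces r2c4 = 4.
Cage d needs product 40; hence r3c4 = 2.
Column 5 already has 4; hence r3c5 = 5.
4 is placed in row 4, which forces r4c1 = 3.
4 is placed in row 4, which forces r4c4 = 1.
Row 5 now contains 1; hence r5c1 = 2.
Column 4 already has 3, which forces r5c4 = 5.
Column 5 now contains 5, so r5c5 = 3.
Row 1 already has 4; hence r1c1 = 5.
Row 2 now contains 5, which forces r2c1 = 1.
Row 3 now contains 5, leaving r3c1 = 4.

5 4 2 3 1 / 1 5 3 4 2 / 4 3 1 2 5 / 3 2 5 1 4 / 2 1 4 5 3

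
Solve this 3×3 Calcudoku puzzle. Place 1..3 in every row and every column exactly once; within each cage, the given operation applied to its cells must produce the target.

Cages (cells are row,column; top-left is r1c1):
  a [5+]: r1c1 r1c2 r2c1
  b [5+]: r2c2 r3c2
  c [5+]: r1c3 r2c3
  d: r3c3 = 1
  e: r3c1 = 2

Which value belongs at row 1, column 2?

1

Cage e is a single given cell, leaving r3c1 = 2.
2 is placed in row 3, leaving r3c2 = 3.
Cage d is given, so r3c3 = 1.
Cage a needs sum 5, which forces r1c1 = 3.
Cage a needs sum 5, so r1c2 = 1.
Row 1 already has 3, which forces r1c3 = 2.
2 is placed in column 1, so r2c1 = 1.
Column 2 already has 3, so r2c2 = 2.
Column 3 now contains 2, which forces r2c3 = 3.
Completed grid: 3 1 2 / 1 2 3 / 2 3 1.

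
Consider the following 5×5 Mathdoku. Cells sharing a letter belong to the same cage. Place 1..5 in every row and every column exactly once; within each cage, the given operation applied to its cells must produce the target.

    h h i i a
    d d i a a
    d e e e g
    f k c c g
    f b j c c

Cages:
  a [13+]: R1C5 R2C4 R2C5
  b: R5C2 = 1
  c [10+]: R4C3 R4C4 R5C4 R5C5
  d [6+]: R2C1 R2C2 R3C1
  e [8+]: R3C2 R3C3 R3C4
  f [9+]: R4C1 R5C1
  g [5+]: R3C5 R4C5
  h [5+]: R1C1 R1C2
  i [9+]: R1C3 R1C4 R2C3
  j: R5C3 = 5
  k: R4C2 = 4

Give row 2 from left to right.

K is a freebie, which forces R4C2 = 4.
Cage b is given, which forces R5C2 = 1.
Cage j is a single given cell, leaving R5C3 = 5.
Row 4 now contains 4, so R4C1 = 5.
5 is placed in row 5; hence R5C1 = 4.
Row 1 needs a 1, and only R1C3 is open for it.
The 3 cells of cage e must have sum 8, which forces R3C4 = 1.
Cage d has sum 6, so R2C1 = 1.
Row 2 needs a 2, and only R2C2 is open for it.
Cage h needs two cells with sum 5; hence R1C1 = 2.
Column 2 already has 2, leaving R1C2 = 3.
Cage d has sum 6, leaving R3C1 = 3.
3 is placed in column 2, which forces R3C2 = 5.
The 3 cells of cage e must have sum 8, so R3C3 = 2.
2 is placed in row 3, leaving R3C5 = 4.
Column 3 already has 2, which forces R4C3 = 3.
Row 4 now contains 3, which forces R4C4 = 2.
Row 4 now contains 3, so R4C5 = 1.
Column 4 already has 2; hence R5C4 = 3.
Row 5 already has 3, leaving R5C5 = 2.
Cage i needs sum 9, leaving R1C4 = 4.
Column 5 already has 4, leaving R1C5 = 5.
3 is placed in column 3; hence R2C3 = 4.
Cage a has sum 13; hence R2C4 = 5.
Cage a needs sum 13; hence R2C5 = 3.
Filled in: 2 3 1 4 5 / 1 2 4 5 3 / 3 5 2 1 4 / 5 4 3 2 1 / 4 1 5 3 2.

1 2 4 5 3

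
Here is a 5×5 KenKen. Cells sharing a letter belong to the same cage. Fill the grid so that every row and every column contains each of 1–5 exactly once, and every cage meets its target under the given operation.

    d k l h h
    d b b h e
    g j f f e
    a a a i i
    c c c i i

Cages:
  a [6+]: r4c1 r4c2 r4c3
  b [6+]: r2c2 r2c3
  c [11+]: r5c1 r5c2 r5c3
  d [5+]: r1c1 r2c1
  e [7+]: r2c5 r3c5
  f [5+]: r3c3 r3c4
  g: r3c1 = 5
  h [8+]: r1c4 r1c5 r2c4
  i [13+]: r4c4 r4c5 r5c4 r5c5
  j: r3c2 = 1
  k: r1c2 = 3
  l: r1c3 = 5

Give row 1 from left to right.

4 3 5 1 2

Cage k is given, so r1c2 = 3.
Cage l is given, leaving r1c3 = 5.
G is a freebie; hence r3c1 = 5.
Cage j is a single given cell, so r3c2 = 1.
1 is placed in column 2, leaving r4c2 = 2.
Cage c needs sum 11, so r5c2 = 5.
Column 2 now contains 5, leaving r2c2 = 4.
Cage b needs two cells with sum 6, leaving r2c3 = 2.
Column 3 already has 2, leaving r3c3 = 3.
3 is placed in row 3, which forces r3c4 = 2.
2 is placed in row 3, so r3c5 = 4.
Column 3 already has 3, leaving r4c3 = 1.
Column 3 already has 2; hence r5c3 = 4.
Cage e needs two cells with sum 7, leaving r2c5 = 3.
Row 4 now contains 1, so r4c1 = 3.
Column 5 already has 3, so r4c5 = 5.
Row 5 already has 4, so r5c1 = 2.
Row 5 now contains 2, so r5c5 = 1.
Column 1 already has 2, so r1c1 = 4.
Cage h needs sum 8; hence r1c4 = 1.
Column 5 already has 1, leaving r1c5 = 2.
3 is placed in row 2; hence r2c1 = 1.
3 is placed in row 2; hence r2c4 = 5.
Row 4 now contains 5; hence r4c4 = 4.
Row 5 now contains 1, leaving r5c4 = 3.
The full grid is 4 3 5 1 2 / 1 4 2 5 3 / 5 1 3 2 4 / 3 2 1 4 5 / 2 5 4 3 1.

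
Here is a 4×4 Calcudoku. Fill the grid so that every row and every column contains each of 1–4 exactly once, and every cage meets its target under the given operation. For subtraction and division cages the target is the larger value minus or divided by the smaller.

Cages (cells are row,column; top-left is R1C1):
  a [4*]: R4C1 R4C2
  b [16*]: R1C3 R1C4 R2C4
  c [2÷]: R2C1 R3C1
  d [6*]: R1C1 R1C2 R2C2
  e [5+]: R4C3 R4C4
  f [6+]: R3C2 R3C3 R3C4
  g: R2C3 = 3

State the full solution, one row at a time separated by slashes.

3 2 4 1 / 2 1 3 4 / 4 3 1 2 / 1 4 2 3

Cage g is a single given cell, so R2C3 = 3.
The only place for 4 in row 3 is R3C1.
Cage c's pair has quotient 2, which forces R2C1 = 2.
Row 2 now contains 2, leaving R2C2 = 1.
Row 2 now contains 2, which forces R2C4 = 4.
Column 1 now contains 4, which forces R4C1 = 1.
The two cells of cage a must have product 4, which forces R4C2 = 4.
Row 4 now contains 4, so R4C3 = 2.
1 is placed in row 4, which forces R4C4 = 3.
Column 1 already has 1, so R1C1 = 3.
Cage d has product 6, which forces R1C2 = 2.
Column 3 already has 2, which forces R1C3 = 4.
Column 4 now contains 4; hence R1C4 = 1.
The 3 cells of cage f must have sum 6, which forces R3C2 = 3.
Column 3 already has 2, which forces R3C3 = 1.
The 3 cells of cage f must have sum 6, leaving R3C4 = 2.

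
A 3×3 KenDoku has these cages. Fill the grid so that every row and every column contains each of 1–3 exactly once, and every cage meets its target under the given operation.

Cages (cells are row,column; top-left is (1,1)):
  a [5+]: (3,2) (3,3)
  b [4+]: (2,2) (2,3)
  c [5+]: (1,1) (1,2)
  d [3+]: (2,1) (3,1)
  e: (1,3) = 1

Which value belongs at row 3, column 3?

2

E is a freebie; hence (1,3) = 1.
1 is placed in column 3, leaving (2,3) = 3.
3 is placed in column 3, which forces (3,3) = 2.
The two cells of cage d must have sum 3, leaving (2,1) = 2.
Row 2 already has 3; hence (2,2) = 1.
Row 3 already has 2, which forces (3,1) = 1.
Row 3 already has 2, leaving (3,2) = 3.
Column 1 already has 2, which forces (1,1) = 3.
Column 2 now contains 3; hence (1,2) = 2.
Filled in: 3 2 1 / 2 1 3 / 1 3 2.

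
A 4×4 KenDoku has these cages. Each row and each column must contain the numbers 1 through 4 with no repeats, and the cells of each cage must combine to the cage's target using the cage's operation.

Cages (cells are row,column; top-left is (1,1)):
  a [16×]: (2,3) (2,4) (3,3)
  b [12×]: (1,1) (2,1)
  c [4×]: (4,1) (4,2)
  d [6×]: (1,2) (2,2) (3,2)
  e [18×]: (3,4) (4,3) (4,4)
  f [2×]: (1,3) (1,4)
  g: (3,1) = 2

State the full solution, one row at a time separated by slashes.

4 3 2 1 / 3 2 1 4 / 2 1 4 3 / 1 4 3 2

G is a freebie, so (3,1) = 2.
Row 3 already has 2, leaving (3,3) = 4.
The 3 cells of cage e must have product 18; hence (3,4) = 3.
Cage e needs product 18, which forces (4,3) = 3.
Cage e needs product 18; hence (4,4) = 2.
Cage f needs two cells with product 2; hence (1,3) = 2.
Column 4 already has 2, which forces (1,4) = 1.
Column 3 now contains 4, which forces (2,3) = 1.
Column 4 already has 2; hence (2,4) = 4.
3 is placed in row 3, which forces (3,2) = 1.
Column 2 now contains 1, so (4,2) = 4.
The two cells of cage b must have product 12, so (1,1) = 4.
Row 1 now contains 2, which forces (1,2) = 3.
4 is placed in row 2, which forces (2,1) = 3.
Cage d has product 6, which forces (2,2) = 2.
Row 4 already has 4, so (4,1) = 1.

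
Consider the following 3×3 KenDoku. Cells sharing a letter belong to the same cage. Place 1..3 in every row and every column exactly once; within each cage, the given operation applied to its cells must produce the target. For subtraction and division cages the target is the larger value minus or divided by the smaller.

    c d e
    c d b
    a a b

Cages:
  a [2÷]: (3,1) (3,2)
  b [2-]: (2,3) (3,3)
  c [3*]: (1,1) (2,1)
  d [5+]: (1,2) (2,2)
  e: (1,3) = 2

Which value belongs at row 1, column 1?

1

Cage e is given, so (1,3) = 2.
2 is placed in row 1, so (1,2) = 3.
The two cells of cage d must have sum 5, so (2,2) = 2.
Column 2 now contains 2, so (3,2) = 1.
Row 3 already has 1; hence (3,3) = 3.
3 is placed in row 1, so (1,1) = 1.
The two cells of cage c must have product 3, so (2,1) = 3.
Column 3 now contains 3, so (2,3) = 1.
Row 3 already has 1, so (3,1) = 2.
Filled in: 1 3 2 / 3 2 1 / 2 1 3.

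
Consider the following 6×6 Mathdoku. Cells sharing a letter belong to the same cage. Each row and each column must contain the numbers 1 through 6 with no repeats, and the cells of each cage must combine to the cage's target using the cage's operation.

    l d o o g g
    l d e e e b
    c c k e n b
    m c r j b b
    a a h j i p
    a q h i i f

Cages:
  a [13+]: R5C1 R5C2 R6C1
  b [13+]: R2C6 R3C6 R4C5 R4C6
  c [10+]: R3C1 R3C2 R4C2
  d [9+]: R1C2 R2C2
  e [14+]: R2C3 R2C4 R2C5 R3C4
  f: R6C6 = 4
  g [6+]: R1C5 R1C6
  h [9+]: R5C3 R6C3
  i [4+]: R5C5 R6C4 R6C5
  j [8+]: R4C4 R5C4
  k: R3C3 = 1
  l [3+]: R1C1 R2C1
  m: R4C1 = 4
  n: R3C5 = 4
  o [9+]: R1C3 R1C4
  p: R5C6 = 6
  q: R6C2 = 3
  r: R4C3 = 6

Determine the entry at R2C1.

1

Cage k is a single given cell; hence R3C3 = 1.
Cage n is a single given cell; hence R3C5 = 4.
Cage m is given, so R4C1 = 4.
R is a freebie, leaving R4C3 = 6.
Cage i needs sum 4, which forces R5C5 = 1.
Cage p is given, so R5C6 = 6.
Cage q is a single given cell, so R6C2 = 3.
Cage i needs sum 4, which forces R6C4 = 1.
Cage i needs sum 4, which forces R6C5 = 2.
Cage f is given, leaving R6C6 = 4.
Column 5 now contains 2; hence R1C5 = 5.
The two cells of cage g must have sum 6, so R1C6 = 1.
Column 5 already has 5, so R4C5 = 3.
Cage h's pair has sum 9, leaving R5C3 = 4.
Row 6 already has 4, so R6C3 = 5.
1 is placed in row 1, which forces R1C1 = 2.
Row 1 now contains 5, which forces R1C2 = 4.
4 is placed in column 3, so R1C3 = 3.
The two cells of cage o must have sum 9; hence R1C4 = 6.
Cage l's pair has sum 3; hence R2C1 = 1.
Cage d's pair has sum 9, so R2C2 = 5.
Column 3 now contains 3; hence R2C3 = 2.
2 is placed in row 2, which forces R2C4 = 4.
Column 5 now contains 3, which forces R2C5 = 6.
2 is placed in row 2, leaving R2C6 = 3.
2 is placed in column 1, leaving R3C1 = 3.
3 is placed in row 3, so R3C4 = 2.
Row 3 already has 2, which forces R3C6 = 5.
3 is placed in row 4; hence R4C4 = 5.
Column 6 already has 5; hence R4C6 = 2.
2 is placed in column 1; hence R5C1 = 5.
5 is placed in column 2, which forces R5C2 = 2.
Cage j's pair has sum 8, leaving R5C4 = 3.
Row 6 already has 5, so R6C1 = 6.
Row 3 already has 2, so R3C2 = 6.
2 is placed in row 4, leaving R4C2 = 1.
Completed grid: 2 4 3 6 5 1 / 1 5 2 4 6 3 / 3 6 1 2 4 5 / 4 1 6 5 3 2 / 5 2 4 3 1 6 / 6 3 5 1 2 4.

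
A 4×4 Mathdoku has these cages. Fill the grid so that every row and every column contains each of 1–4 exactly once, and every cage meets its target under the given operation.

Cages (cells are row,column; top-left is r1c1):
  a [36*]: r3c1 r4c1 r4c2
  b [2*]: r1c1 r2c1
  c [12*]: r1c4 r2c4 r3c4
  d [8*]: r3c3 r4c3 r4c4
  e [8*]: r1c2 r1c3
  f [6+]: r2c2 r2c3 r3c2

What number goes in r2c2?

Cage a has product 36, which forces r3c1 = 3.
Cage a has product 36, so r4c1 = 4.
Cage a has product 36, leaving r4c2 = 3.
Cage d has product 8, leaving r3c3 = 4.
Row 3 already has 4; hence r3c4 = 1.
1 is placed in column 4, which forces r4c4 = 2.
Cage e's pair has product 8, leaving r1c2 = 4.
Column 3 now contains 4, leaving r1c3 = 2.
4 is placed in row 1, which forces r1c4 = 3.
Cage f has sum 6; hence r2c2 = 1.
Cage f has sum 6, which forces r2c3 = 3.
3 is placed in column 4, so r2c4 = 4.
Row 3 now contains 1, leaving r3c2 = 2.
Row 4 already has 2, leaving r4c3 = 1.
2 is placed in row 1; hence r1c1 = 1.
Row 2 now contains 1, which forces r2c1 = 2.
Completed grid: 1 4 2 3 / 2 1 3 4 / 3 2 4 1 / 4 3 1 2.

1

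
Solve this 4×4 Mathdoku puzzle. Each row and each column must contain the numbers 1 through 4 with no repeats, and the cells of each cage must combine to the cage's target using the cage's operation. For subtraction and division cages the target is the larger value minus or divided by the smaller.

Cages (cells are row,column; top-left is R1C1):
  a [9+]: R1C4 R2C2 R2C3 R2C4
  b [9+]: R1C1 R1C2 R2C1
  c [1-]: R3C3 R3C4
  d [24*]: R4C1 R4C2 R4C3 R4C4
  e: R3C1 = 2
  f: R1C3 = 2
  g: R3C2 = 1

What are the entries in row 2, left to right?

F is a freebie, which forces R1C3 = 2.
E is a freebie; hence R3C1 = 2.
Cage g is a single given cell, leaving R3C2 = 1.
Cage b needs sum 9, so R1C1 = 1.
The 3 cells of cage b must have sum 9; hence R1C2 = 4.
1 is placed in row 1; hence R1C4 = 3.
Cage b needs sum 9, which forces R2C1 = 4.
3 is placed in column 4, so R3C4 = 4.
Column 1 already has 4, leaving R4C1 = 3.
3 is placed in row 4, which forces R4C2 = 2.
Row 4 already has 2, leaving R4C4 = 1.
2 is placed in column 2; hence R2C2 = 3.
Cage a needs sum 9; hence R2C3 = 1.
Column 4 already has 1, leaving R2C4 = 2.
Row 3 already has 4, leaving R3C3 = 3.
Row 4 now contains 1; hence R4C3 = 4.
Filled in: 1 4 2 3 / 4 3 1 2 / 2 1 3 4 / 3 2 4 1.

4 3 1 2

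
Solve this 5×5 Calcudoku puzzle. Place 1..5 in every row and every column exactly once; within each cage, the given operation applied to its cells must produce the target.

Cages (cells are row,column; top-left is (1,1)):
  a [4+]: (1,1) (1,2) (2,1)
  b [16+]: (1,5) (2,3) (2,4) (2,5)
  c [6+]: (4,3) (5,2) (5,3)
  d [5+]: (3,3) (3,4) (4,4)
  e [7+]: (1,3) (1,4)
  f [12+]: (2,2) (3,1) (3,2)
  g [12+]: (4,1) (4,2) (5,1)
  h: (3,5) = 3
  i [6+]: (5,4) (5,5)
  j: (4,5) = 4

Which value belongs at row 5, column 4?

5

Cage a needs sum 4, which forces (1,1) = 2.
Cage a needs sum 4, which forces (1,2) = 1.
Cage a needs sum 4, so (2,1) = 1.
H is a freebie, leaving (3,5) = 3.
Cage j is a single given cell, leaving (4,5) = 4.
4 is placed in column 5, leaving (1,5) = 5.
The 4 cells of cage b must have sum 16, so (2,5) = 2.
Cage d needs sum 5, so (3,3) = 2.
Row 3 already has 3, which forces (3,4) = 1.
Cage d needs sum 5; hence (4,4) = 2.
The 3 cells of cage g must have sum 12; hence (5,1) = 4.
4 is placed in row 5; hence (5,4) = 5.
Column 5 already has 2, leaving (5,5) = 1.
The 3 cells of cage f must have sum 12, which forces (2,2) = 3.
Cage b needs sum 16; hence (2,3) = 5.
5 is placed in column 4, which forces (2,4) = 4.
Column 1 already has 4; hence (3,1) = 5.
Cage f has sum 12, which forces (3,2) = 4.
Column 1 now contains 5; hence (4,1) = 3.
Column 2 now contains 3, which forces (4,2) = 5.
The 3 cells of cage c must have sum 6; hence (4,3) = 1.
The 3 cells of cage c must have sum 6, which forces (5,2) = 2.
Row 5 now contains 1; hence (5,3) = 3.
3 is placed in column 3; hence (1,3) = 4.
Column 4 already has 4, which forces (1,4) = 3.
The full grid is 2 1 4 3 5 / 1 3 5 4 2 / 5 4 2 1 3 / 3 5 1 2 4 / 4 2 3 5 1.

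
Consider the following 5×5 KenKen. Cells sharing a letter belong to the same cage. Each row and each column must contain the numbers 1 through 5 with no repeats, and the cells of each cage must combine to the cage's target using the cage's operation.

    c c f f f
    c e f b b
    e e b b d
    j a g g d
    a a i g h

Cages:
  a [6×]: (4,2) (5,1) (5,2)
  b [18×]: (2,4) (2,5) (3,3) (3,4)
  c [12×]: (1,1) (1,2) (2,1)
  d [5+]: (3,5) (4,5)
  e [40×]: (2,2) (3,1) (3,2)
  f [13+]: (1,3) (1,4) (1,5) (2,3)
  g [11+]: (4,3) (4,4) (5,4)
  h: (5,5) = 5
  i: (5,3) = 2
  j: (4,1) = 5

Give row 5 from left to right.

3 1 2 4 5

Cage j is a single given cell; hence (4,1) = 5.
Cage i is given, leaving (5,3) = 2.
Cage h is a single given cell, so (5,5) = 5.
The 3 cells of cage a must have product 6, so (4,2) = 2.
The 3 cells of cage g must have sum 11; hence (4,3) = 4.
Cage g needs sum 11; hence (4,4) = 3.
3 is placed in row 4, which forces (4,5) = 1.
Cage g has sum 11, leaving (5,4) = 4.
Cage b needs product 18; hence (2,5) = 3.
Cage e needs product 40, leaving (3,1) = 2.
The 4 cells of cage b must have product 18, which forces (3,3) = 3.
2 is placed in row 3, leaving (3,4) = 1.
The two cells of cage d must have sum 5; hence (3,5) = 4.
Cage f needs sum 13, leaving (1,3) = 1.
Cage f has sum 13, which forces (1,4) = 5.
Column 5 already has 4; hence (1,5) = 2.
Cage e has product 40, so (2,2) = 4.
Cage f has sum 13, leaving (2,3) = 5.
Column 4 now contains 1, which forces (2,4) = 2.
4 is placed in row 3; hence (3,2) = 5.
Cage c has product 12, which forces (1,1) = 4.
Column 2 already has 4, which forces (1,2) = 3.
Row 2 already has 4, leaving (2,1) = 1.
Column 1 already has 1, so (5,1) = 3.
Column 2 now contains 3, which forces (5,2) = 1.
The full grid is 4 3 1 5 2 / 1 4 5 2 3 / 2 5 3 1 4 / 5 2 4 3 1 / 3 1 2 4 5.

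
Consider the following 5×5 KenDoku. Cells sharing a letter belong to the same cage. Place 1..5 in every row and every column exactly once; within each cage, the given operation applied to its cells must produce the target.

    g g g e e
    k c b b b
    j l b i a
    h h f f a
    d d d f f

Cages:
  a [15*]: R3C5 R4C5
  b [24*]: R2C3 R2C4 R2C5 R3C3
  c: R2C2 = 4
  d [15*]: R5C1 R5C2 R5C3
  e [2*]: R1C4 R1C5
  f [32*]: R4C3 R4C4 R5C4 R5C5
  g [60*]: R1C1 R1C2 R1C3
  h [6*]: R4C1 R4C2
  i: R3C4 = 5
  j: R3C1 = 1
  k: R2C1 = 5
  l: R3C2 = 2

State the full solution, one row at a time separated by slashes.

Cage k is a single given cell; hence R2C1 = 5.
Cage c is given; hence R2C2 = 4.
Cage j is given, so R3C1 = 1.
L is a freebie, so R3C2 = 2.
Cage i is given, which forces R3C4 = 5.
Row 3 now contains 5, leaving R3C5 = 3.
Column 2 already has 2; hence R4C2 = 3.
Column 5 now contains 3, which forces R4C5 = 5.
Column 1 already has 1, which forces R5C1 = 3.
Column 1 now contains 3, which forces R1C1 = 4.
Column 2 now contains 3; hence R1C2 = 5.
Cage g needs product 60; hence R1C3 = 3.
Row 3 now contains 3, which forces R3C3 = 4.
Row 4 already has 3, so R4C1 = 2.
2 is placed in row 4, so R4C3 = 1.
Row 4 now contains 1, so R4C4 = 4.
5 is placed in column 2, leaving R5C2 = 1.
Column 3 now contains 1, which forces R5C3 = 5.
Row 5 now contains 1, which forces R5C4 = 2.
Row 5 already has 2, which forces R5C5 = 4.
2 is placed in column 4, which forces R1C4 = 1.
Cage e's pair has product 2, leaving R1C5 = 2.
Column 3 now contains 1; hence R2C3 = 2.
Cage b has product 24, which forces R2C4 = 3.
Cage b has product 24, leaving R2C5 = 1.

4 5 3 1 2 / 5 4 2 3 1 / 1 2 4 5 3 / 2 3 1 4 5 / 3 1 5 2 4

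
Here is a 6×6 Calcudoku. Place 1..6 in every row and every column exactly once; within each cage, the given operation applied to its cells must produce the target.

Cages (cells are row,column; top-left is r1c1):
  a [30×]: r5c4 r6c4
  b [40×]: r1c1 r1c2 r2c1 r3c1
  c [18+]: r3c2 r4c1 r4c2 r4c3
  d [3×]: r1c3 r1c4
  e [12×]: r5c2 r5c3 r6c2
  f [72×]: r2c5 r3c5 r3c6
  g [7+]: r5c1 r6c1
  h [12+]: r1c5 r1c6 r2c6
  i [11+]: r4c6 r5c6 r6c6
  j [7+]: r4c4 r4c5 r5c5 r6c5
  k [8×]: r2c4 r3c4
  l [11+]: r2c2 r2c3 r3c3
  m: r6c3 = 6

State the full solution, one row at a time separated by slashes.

The 4 cells of cage j must have sum 7, so r4c4 = 1.
M is a freebie; hence r6c3 = 6.
6 is placed in row 6, which forces r6c4 = 5.
Cage d's pair has product 3, so r1c3 = 1.
Column 4 now contains 1, so r1c4 = 3.
Column 4 now contains 5, which forces r5c4 = 6.
In row 3, 1 can only go at r3c1, so r3c1 = 1.
Row 2 needs a 1, and only r2c6 is open for it.
Column 1 needs a 6, and only r4c1 is open for it.
The only place for 5 in column 5 is r1c5.
Row 1 now contains 5, leaving r1c6 = 6.
The 4 cells of cage b must have product 40, so r2c1 = 5.
The only place for 5 in row 5 is r5c6.
The only place for 2 in column 1 is r1c1.
2 is placed in row 1, which forces r1c2 = 4.
Column 6 needs a 3, and only r3c6 is open for it.
The only place for 3 in row 2 is r2c3.
Cage l needs sum 11, so r2c2 = 6.
6 is placed in row 2, so r2c5 = 4.
6 is placed in column 2; hence r3c2 = 5.
Cage l has sum 11; hence r3c3 = 2.
2 is placed in row 3, leaving r3c4 = 4.
Column 5 already has 4; hence r3c5 = 6.
2 is placed in column 3; hence r5c3 = 4.
Row 2 now contains 4; hence r2c4 = 2.
Cage c needs sum 18, so r4c2 = 2.
Column 3 already has 4; hence r4c3 = 5.
Row 4 already has 2, which forces r4c5 = 3.
Row 4 already has 2, which forces r4c6 = 4.
Row 5 already has 4, which forces r5c1 = 3.
Row 5 now contains 3, so r5c2 = 1.
Row 5 now contains 1, so r5c5 = 2.
The two cells of cage g must have sum 7, which forces r6c1 = 4.
Column 2 now contains 1, which forces r6c2 = 3.
Column 5 now contains 2, so r6c5 = 1.
Column 6 already has 4, which forces r6c6 = 2.

2 4 1 3 5 6 / 5 6 3 2 4 1 / 1 5 2 4 6 3 / 6 2 5 1 3 4 / 3 1 4 6 2 5 / 4 3 6 5 1 2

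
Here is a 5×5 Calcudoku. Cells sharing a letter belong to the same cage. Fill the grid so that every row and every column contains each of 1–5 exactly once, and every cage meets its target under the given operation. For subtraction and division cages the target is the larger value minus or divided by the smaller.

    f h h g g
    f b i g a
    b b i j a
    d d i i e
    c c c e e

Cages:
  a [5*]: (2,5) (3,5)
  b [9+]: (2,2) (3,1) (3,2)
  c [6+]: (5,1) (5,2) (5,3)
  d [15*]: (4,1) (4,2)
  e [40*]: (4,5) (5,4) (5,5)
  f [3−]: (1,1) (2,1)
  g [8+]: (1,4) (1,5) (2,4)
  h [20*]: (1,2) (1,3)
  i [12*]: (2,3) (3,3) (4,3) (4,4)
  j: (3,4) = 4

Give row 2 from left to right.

4 2 1 3 5

J is a freebie; hence (3,4) = 4.
The only place for 4 in row 5 is (5,5).
In row 1, 3 can only go at (1,5), so (1,5) = 3.
Cage g has sum 8; hence (1,4) = 2.
The 3 cells of cage g must have sum 8, which forces (2,4) = 3.
Column 4 already has 2; hence (4,4) = 1.
Column 4 already has 2, which forces (5,4) = 5.
Cage e needs product 40, so (4,5) = 2.
Row 1 needs a 1, and only (1,1) is open for it.
Cage f needs two cells with difference 3; hence (2,1) = 4.
4 is placed in row 2, so (2,3) = 1.
Row 2 already has 1; hence (2,5) = 5.
1 is placed in column 3, which forces (3,3) = 3.
Column 5 already has 5; hence (3,5) = 1.
3 is placed in column 3, leaving (4,3) = 4.
3 is placed in column 3, which forces (5,3) = 2.
Cage h needs two cells with product 20; hence (1,2) = 4.
Column 3 now contains 4, which forces (1,3) = 5.
5 is placed in row 2, leaving (2,2) = 2.
Cage b has sum 9, which forces (3,1) = 2.
Cage b needs sum 9, which forces (3,2) = 5.
5 is placed in column 2; hence (4,2) = 3.
Row 5 now contains 2; hence (5,1) = 3.
Cage c has sum 6, so (5,2) = 1.
Row 4 already has 3; hence (4,1) = 5.
The full grid is 1 4 5 2 3 / 4 2 1 3 5 / 2 5 3 4 1 / 5 3 4 1 2 / 3 1 2 5 4.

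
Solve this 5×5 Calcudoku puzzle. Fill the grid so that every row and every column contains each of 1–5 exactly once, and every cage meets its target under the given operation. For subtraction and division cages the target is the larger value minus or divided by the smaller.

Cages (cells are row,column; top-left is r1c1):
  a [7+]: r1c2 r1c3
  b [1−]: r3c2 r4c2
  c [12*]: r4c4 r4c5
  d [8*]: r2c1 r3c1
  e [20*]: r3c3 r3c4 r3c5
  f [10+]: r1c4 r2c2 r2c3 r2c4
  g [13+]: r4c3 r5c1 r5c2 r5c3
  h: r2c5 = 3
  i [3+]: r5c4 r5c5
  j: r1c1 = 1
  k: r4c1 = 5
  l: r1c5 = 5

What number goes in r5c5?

Cage j is a single given cell, which forces r1c1 = 1.
Cage l is a single given cell; hence r1c5 = 5.
Cage h is a single given cell; hence r2c5 = 3.
K is a freebie, leaving r4c1 = 5.
Column 5 already has 3, leaving r4c5 = 4.
Column 5 now contains 4; hence r3c5 = 1.
Row 4 already has 4, so r4c4 = 3.
1 is placed in column 5, so r5c5 = 2.
Column 4 already has 3, which forces r1c4 = 2.
Cage g has sum 13, so r4c3 = 1.
Row 5 already has 2; hence r5c4 = 1.
Cage f needs sum 10, so r2c2 = 1.
Cage f has sum 10, leaving r2c3 = 2.
Column 4 already has 1, leaving r2c4 = 5.
Cage b needs two cells with difference 1, leaving r3c2 = 3.
5 is placed in column 4, which forces r3c4 = 4.
Row 4 now contains 1, so r4c2 = 2.
3 is placed in column 2; hence r1c2 = 4.
The two cells of cage a must have sum 7, which forces r1c3 = 3.
Row 2 now contains 2, leaving r2c1 = 4.
Row 3 now contains 4, leaving r3c1 = 2.
Row 3 now contains 4, so r3c3 = 5.
4 is placed in column 1, which forces r5c1 = 3.
4 is placed in column 2, which forces r5c2 = 5.
5 is placed in column 3, so r5c3 = 4.
Completed grid: 1 4 3 2 5 / 4 1 2 5 3 / 2 3 5 4 1 / 5 2 1 3 4 / 3 5 4 1 2.

2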